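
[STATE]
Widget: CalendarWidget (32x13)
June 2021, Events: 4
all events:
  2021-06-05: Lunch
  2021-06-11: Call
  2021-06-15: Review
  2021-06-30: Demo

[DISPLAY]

           June 2021            
Mo Tu We Th Fr Sa Su            
    1  2  3  4  5*  6           
 7  8  9 10 11* 12 13           
14 15* 16 17 18 19 20           
21 22 23 24 25 26 27            
28 29 30*                       
                                
                                
                                
                                
                                
                                


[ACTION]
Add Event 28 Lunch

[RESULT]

           June 2021            
Mo Tu We Th Fr Sa Su            
    1  2  3  4  5*  6           
 7  8  9 10 11* 12 13           
14 15* 16 17 18 19 20           
21 22 23 24 25 26 27            
28* 29 30*                      
                                
                                
                                
                                
                                
                                


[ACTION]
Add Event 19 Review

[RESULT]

           June 2021            
Mo Tu We Th Fr Sa Su            
    1  2  3  4  5*  6           
 7  8  9 10 11* 12 13           
14 15* 16 17 18 19* 20          
21 22 23 24 25 26 27            
28* 29 30*                      
                                
                                
                                
                                
                                
                                


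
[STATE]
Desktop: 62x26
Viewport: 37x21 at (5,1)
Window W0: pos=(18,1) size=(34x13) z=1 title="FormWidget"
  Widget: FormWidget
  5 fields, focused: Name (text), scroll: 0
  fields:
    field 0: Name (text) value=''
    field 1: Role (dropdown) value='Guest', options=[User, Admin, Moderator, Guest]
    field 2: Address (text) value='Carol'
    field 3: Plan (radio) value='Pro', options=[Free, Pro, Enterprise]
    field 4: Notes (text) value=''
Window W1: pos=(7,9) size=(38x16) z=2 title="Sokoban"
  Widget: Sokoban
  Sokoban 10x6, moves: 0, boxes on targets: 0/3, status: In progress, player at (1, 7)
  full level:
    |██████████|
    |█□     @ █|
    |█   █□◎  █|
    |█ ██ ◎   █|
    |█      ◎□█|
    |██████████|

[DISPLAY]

             ┏━━━━━━━━━━━━━━━━━━━━━━━
             ┃ FormWidget            
             ┠───────────────────────
             ┃> Name:       [        
             ┃  Role:       [Guest   
             ┃  Address:    [Carol   
             ┃  Plan:       ( ) Free 
             ┃  Notes:      [        
  ┏━━━━━━━━━━━━━━━━━━━━━━━━━━━━━━━━━━
  ┃ Sokoban                          
  ┠──────────────────────────────────
  ┃██████████                        
  ┃█□     @ █                        
  ┃█   █□◎  █                        
  ┃█ ██ ◎   █                        
  ┃█      ◎□█                        
  ┃██████████                        
  ┃Moves: 0  0/3                     
  ┃                                  
  ┃                                  
  ┃                                  


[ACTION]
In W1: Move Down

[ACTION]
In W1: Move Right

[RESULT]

             ┏━━━━━━━━━━━━━━━━━━━━━━━
             ┃ FormWidget            
             ┠───────────────────────
             ┃> Name:       [        
             ┃  Role:       [Guest   
             ┃  Address:    [Carol   
             ┃  Plan:       ( ) Free 
             ┃  Notes:      [        
  ┏━━━━━━━━━━━━━━━━━━━━━━━━━━━━━━━━━━
  ┃ Sokoban                          
  ┠──────────────────────────────────
  ┃██████████                        
  ┃█□       █                        
  ┃█   █□◎ @█                        
  ┃█ ██ ◎   █                        
  ┃█      ◎□█                        
  ┃██████████                        
  ┃Moves: 2  0/3                     
  ┃                                  
  ┃                                  
  ┃                                  


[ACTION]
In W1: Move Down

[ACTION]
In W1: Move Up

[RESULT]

             ┏━━━━━━━━━━━━━━━━━━━━━━━
             ┃ FormWidget            
             ┠───────────────────────
             ┃> Name:       [        
             ┃  Role:       [Guest   
             ┃  Address:    [Carol   
             ┃  Plan:       ( ) Free 
             ┃  Notes:      [        
  ┏━━━━━━━━━━━━━━━━━━━━━━━━━━━━━━━━━━
  ┃ Sokoban                          
  ┠──────────────────────────────────
  ┃██████████                        
  ┃█□       █                        
  ┃█   █□◎ @█                        
  ┃█ ██ ◎   █                        
  ┃█      ◎□█                        
  ┃██████████                        
  ┃Moves: 4  0/3                     
  ┃                                  
  ┃                                  
  ┃                                  


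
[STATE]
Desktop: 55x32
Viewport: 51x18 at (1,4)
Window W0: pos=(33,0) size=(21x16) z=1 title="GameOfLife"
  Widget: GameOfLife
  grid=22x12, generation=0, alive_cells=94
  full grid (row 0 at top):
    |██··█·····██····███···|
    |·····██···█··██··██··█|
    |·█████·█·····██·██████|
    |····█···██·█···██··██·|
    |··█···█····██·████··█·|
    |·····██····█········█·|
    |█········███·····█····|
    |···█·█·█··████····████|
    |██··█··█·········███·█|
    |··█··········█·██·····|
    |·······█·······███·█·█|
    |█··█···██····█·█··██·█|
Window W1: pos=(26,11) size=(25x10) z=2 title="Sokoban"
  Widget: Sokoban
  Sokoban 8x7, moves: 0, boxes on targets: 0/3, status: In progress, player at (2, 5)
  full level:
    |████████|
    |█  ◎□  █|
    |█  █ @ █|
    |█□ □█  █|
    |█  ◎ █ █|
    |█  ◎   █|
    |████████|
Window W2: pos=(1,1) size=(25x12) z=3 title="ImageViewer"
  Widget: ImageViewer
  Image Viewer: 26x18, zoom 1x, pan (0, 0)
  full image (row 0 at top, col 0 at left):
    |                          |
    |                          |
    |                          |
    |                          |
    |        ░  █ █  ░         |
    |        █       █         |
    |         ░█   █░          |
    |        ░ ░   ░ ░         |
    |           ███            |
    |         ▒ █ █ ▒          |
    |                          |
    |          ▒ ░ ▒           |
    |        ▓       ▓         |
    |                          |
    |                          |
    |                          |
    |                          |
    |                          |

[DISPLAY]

┃                       ┃       ┃█··█·····██····███
┃                       ┃       ┃····██···█··██··██
┃                       ┃       ┃█████·█·····██·███
┃                       ┃       ┃···█···██·█···██··
┃        ░  █ █  ░      ┃       ┃·█···█····██·████·
┃        █       █      ┃       ┃····██····█·······
┃         ░█   █░       ┃       ┃········███·····█·
┃        ░ ░   ░ ░      ┃┏━━━━━━━━━━━━━━━━━━━━━━━┓█
┗━━━━━━━━━━━━━━━━━━━━━━━┛┃ Sokoban               ┃█
                         ┠───────────────────────┨·
                         ┃████████               ┃·
                         ┃█  ◎□  █               ┃━
                         ┃█  █ @ █               ┃ 
                         ┃█□ □█  █               ┃ 
                         ┃█  ◎ █ █               ┃ 
                         ┃█  ◎   █               ┃ 
                         ┗━━━━━━━━━━━━━━━━━━━━━━━┛ 
                                                   


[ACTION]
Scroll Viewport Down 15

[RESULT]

                         ┃████████               ┃·
                         ┃█  ◎□  █               ┃━
                         ┃█  █ @ █               ┃ 
                         ┃█□ □█  █               ┃ 
                         ┃█  ◎ █ █               ┃ 
                         ┃█  ◎   █               ┃ 
                         ┗━━━━━━━━━━━━━━━━━━━━━━━┛ 
                                                   
                                                   
                                                   
                                                   
                                                   
                                                   
                                                   
                                                   
                                                   
                                                   
                                                   


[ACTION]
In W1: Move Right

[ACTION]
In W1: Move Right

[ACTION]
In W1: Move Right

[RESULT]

                         ┃████████               ┃·
                         ┃█  ◎□  █               ┃━
                         ┃█  █  @█               ┃ 
                         ┃█□ □█  █               ┃ 
                         ┃█  ◎ █ █               ┃ 
                         ┃█  ◎   █               ┃ 
                         ┗━━━━━━━━━━━━━━━━━━━━━━━┛ 
                                                   
                                                   
                                                   
                                                   
                                                   
                                                   
                                                   
                                                   
                                                   
                                                   
                                                   


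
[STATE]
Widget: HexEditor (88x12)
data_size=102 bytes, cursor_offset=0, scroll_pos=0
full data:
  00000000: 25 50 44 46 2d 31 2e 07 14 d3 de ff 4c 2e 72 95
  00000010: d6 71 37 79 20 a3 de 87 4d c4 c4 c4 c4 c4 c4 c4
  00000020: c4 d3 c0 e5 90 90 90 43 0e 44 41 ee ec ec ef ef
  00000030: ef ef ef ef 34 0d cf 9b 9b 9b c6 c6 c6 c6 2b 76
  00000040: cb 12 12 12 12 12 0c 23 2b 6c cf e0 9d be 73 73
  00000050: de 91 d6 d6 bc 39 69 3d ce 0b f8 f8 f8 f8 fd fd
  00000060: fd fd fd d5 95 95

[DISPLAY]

00000000  25 50 44 46 2d 31 2e 07  14 d3 de ff 4c 2e 72 95  |%PDF-1......L.r.|          
00000010  d6 71 37 79 20 a3 de 87  4d c4 c4 c4 c4 c4 c4 c4  |.q7y ...M.......|          
00000020  c4 d3 c0 e5 90 90 90 43  0e 44 41 ee ec ec ef ef  |.......C.DA.....|          
00000030  ef ef ef ef 34 0d cf 9b  9b 9b c6 c6 c6 c6 2b 76  |....4.........+v|          
00000040  cb 12 12 12 12 12 0c 23  2b 6c cf e0 9d be 73 73  |.......#+l....ss|          
00000050  de 91 d6 d6 bc 39 69 3d  ce 0b f8 f8 f8 f8 fd fd  |.....9i=........|          
00000060  fd fd fd d5 95 95                                 |......          |          
                                                                                        
                                                                                        
                                                                                        
                                                                                        
                                                                                        


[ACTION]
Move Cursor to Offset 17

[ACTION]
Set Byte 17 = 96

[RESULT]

00000000  25 50 44 46 2d 31 2e 07  14 d3 de ff 4c 2e 72 95  |%PDF-1......L.r.|          
00000010  d6 96 37 79 20 a3 de 87  4d c4 c4 c4 c4 c4 c4 c4  |..7y ...M.......|          
00000020  c4 d3 c0 e5 90 90 90 43  0e 44 41 ee ec ec ef ef  |.......C.DA.....|          
00000030  ef ef ef ef 34 0d cf 9b  9b 9b c6 c6 c6 c6 2b 76  |....4.........+v|          
00000040  cb 12 12 12 12 12 0c 23  2b 6c cf e0 9d be 73 73  |.......#+l....ss|          
00000050  de 91 d6 d6 bc 39 69 3d  ce 0b f8 f8 f8 f8 fd fd  |.....9i=........|          
00000060  fd fd fd d5 95 95                                 |......          |          
                                                                                        
                                                                                        
                                                                                        
                                                                                        
                                                                                        


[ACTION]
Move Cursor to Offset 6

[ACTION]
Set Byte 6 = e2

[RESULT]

00000000  25 50 44 46 2d 31 E2 07  14 d3 de ff 4c 2e 72 95  |%PDF-1......L.r.|          
00000010  d6 96 37 79 20 a3 de 87  4d c4 c4 c4 c4 c4 c4 c4  |..7y ...M.......|          
00000020  c4 d3 c0 e5 90 90 90 43  0e 44 41 ee ec ec ef ef  |.......C.DA.....|          
00000030  ef ef ef ef 34 0d cf 9b  9b 9b c6 c6 c6 c6 2b 76  |....4.........+v|          
00000040  cb 12 12 12 12 12 0c 23  2b 6c cf e0 9d be 73 73  |.......#+l....ss|          
00000050  de 91 d6 d6 bc 39 69 3d  ce 0b f8 f8 f8 f8 fd fd  |.....9i=........|          
00000060  fd fd fd d5 95 95                                 |......          |          
                                                                                        
                                                                                        
                                                                                        
                                                                                        
                                                                                        


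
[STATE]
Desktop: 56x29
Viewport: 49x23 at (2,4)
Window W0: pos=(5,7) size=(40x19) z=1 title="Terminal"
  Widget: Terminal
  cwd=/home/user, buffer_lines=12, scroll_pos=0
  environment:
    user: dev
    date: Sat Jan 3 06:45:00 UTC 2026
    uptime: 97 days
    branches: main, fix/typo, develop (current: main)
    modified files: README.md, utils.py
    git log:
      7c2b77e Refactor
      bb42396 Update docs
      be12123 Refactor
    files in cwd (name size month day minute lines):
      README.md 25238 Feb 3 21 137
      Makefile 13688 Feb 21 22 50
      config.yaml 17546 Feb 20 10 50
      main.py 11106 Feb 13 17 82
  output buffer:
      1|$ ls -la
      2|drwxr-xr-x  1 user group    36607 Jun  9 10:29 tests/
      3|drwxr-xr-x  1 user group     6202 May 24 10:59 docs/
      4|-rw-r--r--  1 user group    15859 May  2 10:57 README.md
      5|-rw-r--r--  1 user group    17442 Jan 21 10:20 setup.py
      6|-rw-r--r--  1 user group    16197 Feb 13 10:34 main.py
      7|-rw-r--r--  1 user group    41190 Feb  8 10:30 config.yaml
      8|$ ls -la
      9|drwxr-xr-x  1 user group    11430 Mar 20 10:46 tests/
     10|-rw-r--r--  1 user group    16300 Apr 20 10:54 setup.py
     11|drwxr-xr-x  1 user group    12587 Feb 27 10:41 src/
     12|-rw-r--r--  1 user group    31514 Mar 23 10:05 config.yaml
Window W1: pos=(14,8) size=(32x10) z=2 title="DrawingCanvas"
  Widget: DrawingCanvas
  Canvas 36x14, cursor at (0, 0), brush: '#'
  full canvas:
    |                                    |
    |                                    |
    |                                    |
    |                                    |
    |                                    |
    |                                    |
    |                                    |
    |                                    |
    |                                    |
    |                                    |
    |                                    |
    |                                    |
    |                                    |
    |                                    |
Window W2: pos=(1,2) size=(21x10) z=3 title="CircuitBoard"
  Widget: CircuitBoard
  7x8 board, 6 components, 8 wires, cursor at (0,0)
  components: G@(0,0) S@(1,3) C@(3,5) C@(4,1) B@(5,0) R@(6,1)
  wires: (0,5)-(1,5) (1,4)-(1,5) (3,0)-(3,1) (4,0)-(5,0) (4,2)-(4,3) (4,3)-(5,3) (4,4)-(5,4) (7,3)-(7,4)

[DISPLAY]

───────────────────┨                             
   0 1 2 3 4 5 6   ┃                             
0  [G]             ┃                             
                   ┃━━━━━━━━━━━━━━━━━━━━━━┓      
1               S  ┃━━━━━━━━━━━━━━━━━━━━━━━┓     
                   ┃gCanvas                ┃     
2                  ┃───────────────────────┨     
━━━━━━━━━━━━━━━━━━━┛                       ┃     
   ┃drwxr-xr┃                              ┃     
   ┃-rw-r--r┃                              ┃     
   ┃-rw-r--r┃                              ┃     
   ┃-rw-r--r┃                              ┃     
   ┃-rw-r--r┃                              ┃     
   ┃$ ls -la┗━━━━━━━━━━━━━━━━━━━━━━━━━━━━━━┛     
   ┃drwxr-xr-x  1 user group    11430 Mar ┃      
   ┃-rw-r--r--  1 user group    16300 Apr ┃      
   ┃drwxr-xr-x  1 user group    12587 Feb ┃      
   ┃-rw-r--r--  1 user group    31514 Mar ┃      
   ┃$ █                                   ┃      
   ┃                                      ┃      
   ┃                                      ┃      
   ┗━━━━━━━━━━━━━━━━━━━━━━━━━━━━━━━━━━━━━━┛      
                                                 


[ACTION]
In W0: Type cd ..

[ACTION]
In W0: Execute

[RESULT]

───────────────────┨                             
   0 1 2 3 4 5 6   ┃                             
0  [G]             ┃                             
                   ┃━━━━━━━━━━━━━━━━━━━━━━┓      
1               S  ┃━━━━━━━━━━━━━━━━━━━━━━━┓     
                   ┃gCanvas                ┃     
2                  ┃───────────────────────┨     
━━━━━━━━━━━━━━━━━━━┛                       ┃     
   ┃drwxr-xr┃                              ┃     
   ┃-rw-r--r┃                              ┃     
   ┃-rw-r--r┃                              ┃     
   ┃-rw-r--r┃                              ┃     
   ┃-rw-r--r┃                              ┃     
   ┃$ ls -la┗━━━━━━━━━━━━━━━━━━━━━━━━━━━━━━┛     
   ┃drwxr-xr-x  1 user group    11430 Mar ┃      
   ┃-rw-r--r--  1 user group    16300 Apr ┃      
   ┃drwxr-xr-x  1 user group    12587 Feb ┃      
   ┃-rw-r--r--  1 user group    31514 Mar ┃      
   ┃$ cd ..                               ┃      
   ┃                                      ┃      
   ┃$ █                                   ┃      
   ┗━━━━━━━━━━━━━━━━━━━━━━━━━━━━━━━━━━━━━━┛      
                                                 


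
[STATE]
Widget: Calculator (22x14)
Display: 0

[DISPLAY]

                     0
┌───┬───┬───┬───┐     
│ 7 │ 8 │ 9 │ ÷ │     
├───┼───┼───┼───┤     
│ 4 │ 5 │ 6 │ × │     
├───┼───┼───┼───┤     
│ 1 │ 2 │ 3 │ - │     
├───┼───┼───┼───┤     
│ 0 │ . │ = │ + │     
├───┼───┼───┼───┤     
│ C │ MC│ MR│ M+│     
└───┴───┴───┴───┘     
                      
                      


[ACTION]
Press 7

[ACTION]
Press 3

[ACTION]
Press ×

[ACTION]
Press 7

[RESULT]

                     7
┌───┬───┬───┬───┐     
│ 7 │ 8 │ 9 │ ÷ │     
├───┼───┼───┼───┤     
│ 4 │ 5 │ 6 │ × │     
├───┼───┼───┼───┤     
│ 1 │ 2 │ 3 │ - │     
├───┼───┼───┼───┤     
│ 0 │ . │ = │ + │     
├───┼───┼───┼───┤     
│ C │ MC│ MR│ M+│     
└───┴───┴───┴───┘     
                      
                      


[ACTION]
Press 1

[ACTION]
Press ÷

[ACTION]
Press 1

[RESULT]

                     1
┌───┬───┬───┬───┐     
│ 7 │ 8 │ 9 │ ÷ │     
├───┼───┼───┼───┤     
│ 4 │ 5 │ 6 │ × │     
├───┼───┼───┼───┤     
│ 1 │ 2 │ 3 │ - │     
├───┼───┼───┼───┤     
│ 0 │ . │ = │ + │     
├───┼───┼───┼───┤     
│ C │ MC│ MR│ M+│     
└───┴───┴───┴───┘     
                      
                      


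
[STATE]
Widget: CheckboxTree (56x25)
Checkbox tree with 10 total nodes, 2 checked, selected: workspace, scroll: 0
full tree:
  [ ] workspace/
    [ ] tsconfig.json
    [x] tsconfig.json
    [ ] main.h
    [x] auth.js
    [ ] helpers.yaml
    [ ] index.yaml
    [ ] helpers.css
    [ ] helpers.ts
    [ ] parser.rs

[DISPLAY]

>[-] workspace/                                         
   [ ] tsconfig.json                                    
   [x] tsconfig.json                                    
   [ ] main.h                                           
   [x] auth.js                                          
   [ ] helpers.yaml                                     
   [ ] index.yaml                                       
   [ ] helpers.css                                      
   [ ] helpers.ts                                       
   [ ] parser.rs                                        
                                                        
                                                        
                                                        
                                                        
                                                        
                                                        
                                                        
                                                        
                                                        
                                                        
                                                        
                                                        
                                                        
                                                        
                                                        


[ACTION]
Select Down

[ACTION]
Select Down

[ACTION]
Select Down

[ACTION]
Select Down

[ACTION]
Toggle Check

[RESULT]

 [-] workspace/                                         
   [ ] tsconfig.json                                    
   [x] tsconfig.json                                    
   [ ] main.h                                           
>  [ ] auth.js                                          
   [ ] helpers.yaml                                     
   [ ] index.yaml                                       
   [ ] helpers.css                                      
   [ ] helpers.ts                                       
   [ ] parser.rs                                        
                                                        
                                                        
                                                        
                                                        
                                                        
                                                        
                                                        
                                                        
                                                        
                                                        
                                                        
                                                        
                                                        
                                                        
                                                        


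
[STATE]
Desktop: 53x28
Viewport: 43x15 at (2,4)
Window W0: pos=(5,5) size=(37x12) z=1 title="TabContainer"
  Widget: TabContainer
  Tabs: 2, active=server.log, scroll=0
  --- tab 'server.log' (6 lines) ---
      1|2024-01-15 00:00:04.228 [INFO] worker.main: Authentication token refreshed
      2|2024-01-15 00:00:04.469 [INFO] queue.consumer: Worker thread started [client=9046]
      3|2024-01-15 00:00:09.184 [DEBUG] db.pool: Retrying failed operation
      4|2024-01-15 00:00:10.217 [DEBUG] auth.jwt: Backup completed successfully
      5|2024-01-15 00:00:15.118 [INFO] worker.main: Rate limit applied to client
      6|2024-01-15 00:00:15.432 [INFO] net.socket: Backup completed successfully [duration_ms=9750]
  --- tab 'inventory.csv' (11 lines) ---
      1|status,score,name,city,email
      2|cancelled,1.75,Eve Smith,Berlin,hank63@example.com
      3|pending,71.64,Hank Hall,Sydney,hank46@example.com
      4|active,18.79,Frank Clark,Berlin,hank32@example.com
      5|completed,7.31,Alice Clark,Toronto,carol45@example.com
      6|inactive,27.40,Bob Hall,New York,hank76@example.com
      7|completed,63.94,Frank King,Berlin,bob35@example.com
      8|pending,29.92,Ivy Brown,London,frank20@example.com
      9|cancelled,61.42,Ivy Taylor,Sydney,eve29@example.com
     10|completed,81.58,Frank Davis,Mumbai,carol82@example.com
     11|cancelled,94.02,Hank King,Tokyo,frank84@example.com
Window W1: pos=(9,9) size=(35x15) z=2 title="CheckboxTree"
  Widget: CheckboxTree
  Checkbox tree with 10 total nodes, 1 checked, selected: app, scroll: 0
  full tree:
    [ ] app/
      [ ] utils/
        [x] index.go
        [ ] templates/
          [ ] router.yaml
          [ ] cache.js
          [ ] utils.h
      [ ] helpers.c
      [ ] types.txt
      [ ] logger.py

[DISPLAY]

                                           
   ┏━━━━━━━━━━━━━━━━━━━━━━━━━━━━━━━━━━━┓   
   ┃ TabContainer                      ┃   
   ┠───────────────────────────────────┨   
   ┃[server.log]│ inventory.csv        ┃   
   ┃───┏━━━━━━━━━━━━━━━━━━━━━━━━━━━━━━━━━┓ 
   ┃202┃ CheckboxTree                    ┃ 
   ┃202┠─────────────────────────────────┨ 
   ┃202┃>[-] app/                        ┃ 
   ┃202┃   [-] utils/                    ┃ 
   ┃202┃     [x] index.go                ┃ 
   ┃202┃     [ ] templates/              ┃ 
   ┗━━━┃       [ ] router.yaml           ┃ 
       ┃       [ ] cache.js              ┃ 
       ┃       [ ] utils.h               ┃ 


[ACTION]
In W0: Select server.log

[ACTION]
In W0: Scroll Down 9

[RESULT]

                                           
   ┏━━━━━━━━━━━━━━━━━━━━━━━━━━━━━━━━━━━┓   
   ┃ TabContainer                      ┃   
   ┠───────────────────────────────────┨   
   ┃[server.log]│ inventory.csv        ┃   
   ┃───┏━━━━━━━━━━━━━━━━━━━━━━━━━━━━━━━━━┓ 
   ┃202┃ CheckboxTree                    ┃ 
   ┃   ┠─────────────────────────────────┨ 
   ┃   ┃>[-] app/                        ┃ 
   ┃   ┃   [-] utils/                    ┃ 
   ┃   ┃     [x] index.go                ┃ 
   ┃   ┃     [ ] templates/              ┃ 
   ┗━━━┃       [ ] router.yaml           ┃ 
       ┃       [ ] cache.js              ┃ 
       ┃       [ ] utils.h               ┃ 


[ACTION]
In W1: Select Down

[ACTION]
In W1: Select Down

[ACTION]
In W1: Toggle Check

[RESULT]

                                           
   ┏━━━━━━━━━━━━━━━━━━━━━━━━━━━━━━━━━━━┓   
   ┃ TabContainer                      ┃   
   ┠───────────────────────────────────┨   
   ┃[server.log]│ inventory.csv        ┃   
   ┃───┏━━━━━━━━━━━━━━━━━━━━━━━━━━━━━━━━━┓ 
   ┃202┃ CheckboxTree                    ┃ 
   ┃   ┠─────────────────────────────────┨ 
   ┃   ┃ [ ] app/                        ┃ 
   ┃   ┃   [ ] utils/                    ┃ 
   ┃   ┃>    [ ] index.go                ┃ 
   ┃   ┃     [ ] templates/              ┃ 
   ┗━━━┃       [ ] router.yaml           ┃ 
       ┃       [ ] cache.js              ┃ 
       ┃       [ ] utils.h               ┃ 


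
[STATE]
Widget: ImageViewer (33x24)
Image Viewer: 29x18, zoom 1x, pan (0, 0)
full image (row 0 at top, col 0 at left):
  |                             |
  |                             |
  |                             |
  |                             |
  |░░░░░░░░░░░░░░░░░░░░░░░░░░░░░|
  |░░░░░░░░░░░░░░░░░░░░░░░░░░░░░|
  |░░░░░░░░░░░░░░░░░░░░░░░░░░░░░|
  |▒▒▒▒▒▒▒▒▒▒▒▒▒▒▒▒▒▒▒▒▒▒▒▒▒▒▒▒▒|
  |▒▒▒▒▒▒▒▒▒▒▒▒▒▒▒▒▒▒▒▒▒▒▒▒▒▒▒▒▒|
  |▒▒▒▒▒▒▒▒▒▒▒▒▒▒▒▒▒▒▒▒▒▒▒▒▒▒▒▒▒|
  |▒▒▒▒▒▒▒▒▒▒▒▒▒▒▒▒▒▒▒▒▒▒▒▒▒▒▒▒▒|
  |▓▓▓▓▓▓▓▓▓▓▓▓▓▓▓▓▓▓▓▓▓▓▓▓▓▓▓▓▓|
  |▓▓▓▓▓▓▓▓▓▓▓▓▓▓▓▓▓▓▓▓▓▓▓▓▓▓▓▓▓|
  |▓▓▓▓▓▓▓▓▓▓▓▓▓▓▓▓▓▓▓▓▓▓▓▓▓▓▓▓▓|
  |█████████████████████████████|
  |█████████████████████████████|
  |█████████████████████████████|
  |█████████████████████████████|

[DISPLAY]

                                 
                                 
                                 
                                 
░░░░░░░░░░░░░░░░░░░░░░░░░░░░░    
░░░░░░░░░░░░░░░░░░░░░░░░░░░░░    
░░░░░░░░░░░░░░░░░░░░░░░░░░░░░    
▒▒▒▒▒▒▒▒▒▒▒▒▒▒▒▒▒▒▒▒▒▒▒▒▒▒▒▒▒    
▒▒▒▒▒▒▒▒▒▒▒▒▒▒▒▒▒▒▒▒▒▒▒▒▒▒▒▒▒    
▒▒▒▒▒▒▒▒▒▒▒▒▒▒▒▒▒▒▒▒▒▒▒▒▒▒▒▒▒    
▒▒▒▒▒▒▒▒▒▒▒▒▒▒▒▒▒▒▒▒▒▒▒▒▒▒▒▒▒    
▓▓▓▓▓▓▓▓▓▓▓▓▓▓▓▓▓▓▓▓▓▓▓▓▓▓▓▓▓    
▓▓▓▓▓▓▓▓▓▓▓▓▓▓▓▓▓▓▓▓▓▓▓▓▓▓▓▓▓    
▓▓▓▓▓▓▓▓▓▓▓▓▓▓▓▓▓▓▓▓▓▓▓▓▓▓▓▓▓    
█████████████████████████████    
█████████████████████████████    
█████████████████████████████    
█████████████████████████████    
                                 
                                 
                                 
                                 
                                 
                                 


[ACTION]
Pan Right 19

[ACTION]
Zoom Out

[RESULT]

                                 
                                 
                                 
                                 
░░░░░░░░░░                       
░░░░░░░░░░                       
░░░░░░░░░░                       
▒▒▒▒▒▒▒▒▒▒                       
▒▒▒▒▒▒▒▒▒▒                       
▒▒▒▒▒▒▒▒▒▒                       
▒▒▒▒▒▒▒▒▒▒                       
▓▓▓▓▓▓▓▓▓▓                       
▓▓▓▓▓▓▓▓▓▓                       
▓▓▓▓▓▓▓▓▓▓                       
██████████                       
██████████                       
██████████                       
██████████                       
                                 
                                 
                                 
                                 
                                 
                                 


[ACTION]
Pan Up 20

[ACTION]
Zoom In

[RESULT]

                                 
                                 
                                 
                                 
                                 
                                 
                                 
                                 
░░░░░░░░░░░░░░░░░░░░░░░░░░░░░░░░░
░░░░░░░░░░░░░░░░░░░░░░░░░░░░░░░░░
░░░░░░░░░░░░░░░░░░░░░░░░░░░░░░░░░
░░░░░░░░░░░░░░░░░░░░░░░░░░░░░░░░░
░░░░░░░░░░░░░░░░░░░░░░░░░░░░░░░░░
░░░░░░░░░░░░░░░░░░░░░░░░░░░░░░░░░
▒▒▒▒▒▒▒▒▒▒▒▒▒▒▒▒▒▒▒▒▒▒▒▒▒▒▒▒▒▒▒▒▒
▒▒▒▒▒▒▒▒▒▒▒▒▒▒▒▒▒▒▒▒▒▒▒▒▒▒▒▒▒▒▒▒▒
▒▒▒▒▒▒▒▒▒▒▒▒▒▒▒▒▒▒▒▒▒▒▒▒▒▒▒▒▒▒▒▒▒
▒▒▒▒▒▒▒▒▒▒▒▒▒▒▒▒▒▒▒▒▒▒▒▒▒▒▒▒▒▒▒▒▒
▒▒▒▒▒▒▒▒▒▒▒▒▒▒▒▒▒▒▒▒▒▒▒▒▒▒▒▒▒▒▒▒▒
▒▒▒▒▒▒▒▒▒▒▒▒▒▒▒▒▒▒▒▒▒▒▒▒▒▒▒▒▒▒▒▒▒
▒▒▒▒▒▒▒▒▒▒▒▒▒▒▒▒▒▒▒▒▒▒▒▒▒▒▒▒▒▒▒▒▒
▒▒▒▒▒▒▒▒▒▒▒▒▒▒▒▒▒▒▒▒▒▒▒▒▒▒▒▒▒▒▒▒▒
▓▓▓▓▓▓▓▓▓▓▓▓▓▓▓▓▓▓▓▓▓▓▓▓▓▓▓▓▓▓▓▓▓
▓▓▓▓▓▓▓▓▓▓▓▓▓▓▓▓▓▓▓▓▓▓▓▓▓▓▓▓▓▓▓▓▓


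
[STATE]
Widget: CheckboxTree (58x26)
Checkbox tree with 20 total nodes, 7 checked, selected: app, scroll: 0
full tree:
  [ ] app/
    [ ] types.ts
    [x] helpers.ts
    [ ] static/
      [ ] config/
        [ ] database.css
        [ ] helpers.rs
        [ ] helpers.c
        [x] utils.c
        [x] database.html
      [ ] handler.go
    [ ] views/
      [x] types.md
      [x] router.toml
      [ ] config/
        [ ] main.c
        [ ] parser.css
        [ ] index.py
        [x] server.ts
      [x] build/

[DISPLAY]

>[-] app/                                                 
   [ ] types.ts                                           
   [x] helpers.ts                                         
   [-] static/                                            
     [-] config/                                          
       [ ] database.css                                   
       [ ] helpers.rs                                     
       [ ] helpers.c                                      
       [x] utils.c                                        
       [x] database.html                                  
     [ ] handler.go                                       
   [-] views/                                             
     [x] types.md                                         
     [x] router.toml                                      
     [-] config/                                          
       [ ] main.c                                         
       [ ] parser.css                                     
       [ ] index.py                                       
       [x] server.ts                                      
     [x] build/                                           
                                                          
                                                          
                                                          
                                                          
                                                          
                                                          


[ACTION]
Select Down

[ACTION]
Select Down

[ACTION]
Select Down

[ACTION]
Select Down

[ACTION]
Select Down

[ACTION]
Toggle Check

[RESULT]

 [-] app/                                                 
   [ ] types.ts                                           
   [x] helpers.ts                                         
   [-] static/                                            
     [-] config/                                          
>      [x] database.css                                   
       [ ] helpers.rs                                     
       [ ] helpers.c                                      
       [x] utils.c                                        
       [x] database.html                                  
     [ ] handler.go                                       
   [-] views/                                             
     [x] types.md                                         
     [x] router.toml                                      
     [-] config/                                          
       [ ] main.c                                         
       [ ] parser.css                                     
       [ ] index.py                                       
       [x] server.ts                                      
     [x] build/                                           
                                                          
                                                          
                                                          
                                                          
                                                          
                                                          
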